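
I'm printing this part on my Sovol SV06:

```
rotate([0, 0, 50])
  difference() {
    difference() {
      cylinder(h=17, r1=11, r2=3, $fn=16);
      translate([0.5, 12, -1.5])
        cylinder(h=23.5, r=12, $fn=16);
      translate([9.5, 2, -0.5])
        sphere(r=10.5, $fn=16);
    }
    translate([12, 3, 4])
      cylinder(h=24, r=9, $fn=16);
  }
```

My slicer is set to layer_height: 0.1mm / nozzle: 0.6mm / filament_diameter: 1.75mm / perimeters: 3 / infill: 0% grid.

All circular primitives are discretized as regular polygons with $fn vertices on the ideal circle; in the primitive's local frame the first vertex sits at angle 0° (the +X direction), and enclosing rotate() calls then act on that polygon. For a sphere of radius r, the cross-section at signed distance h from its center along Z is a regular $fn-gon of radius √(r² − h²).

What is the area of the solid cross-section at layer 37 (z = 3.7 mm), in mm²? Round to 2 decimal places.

At z = 3.7 mm: the cone contributes a regular 16-gon of circumradius 9.259 (interpolated between r1=11 and r2=3 at t=0.218) (area = (16/2)·9.259²·sin(360°/16) = 262.45 mm²); the r=12 cylinder at (0.5, 12) gives a regular 16-gon of circumradius 12 (constant along its height) (area = (16/2)·12.000²·sin(360°/16) = 440.85 mm²); the sphere at (9.5, 2): section is a regular 16-gon, circumradius = √(r²−h²) = √(10.5²−4.2²) = 9.623 (area = (16/2)·9.623²·sin(360°/16) = 283.52 mm²); After the difference (first − rest): starting from the cone (262.45 mm²), the r=12 cylinder at (0.5, 12) partially overlaps it — only the 106.63 mm² overlap (of its 440.85 mm²) is removed, clipping the outline; the r=10.5 sphere at (9.5, 2) partially overlaps it — only the 52.13 mm² overlap (of its 283.52 mm²) is removed, clipping the outline — area = 103.69 mm²; the cylinder at (12, 3) does not reach this height (z outside [4, 28]); Taking the first minus the rest: none of the subtracted shapes is present at this height, so the result so far is unchanged — area = 103.69 mm²; (whole slice rotated 50° about Z — lengths, areas and connectivity unchanged). Overall, the cross-section is a single solid region. Net area = 103.69 mm².

103.69 mm²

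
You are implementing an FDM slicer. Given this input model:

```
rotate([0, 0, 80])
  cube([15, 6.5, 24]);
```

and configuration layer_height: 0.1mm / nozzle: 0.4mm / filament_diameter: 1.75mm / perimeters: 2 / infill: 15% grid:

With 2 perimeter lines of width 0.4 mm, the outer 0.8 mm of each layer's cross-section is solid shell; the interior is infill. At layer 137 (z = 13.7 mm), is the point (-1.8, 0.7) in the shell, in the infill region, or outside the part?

shell

At z = 13.7 mm: the cube (footprint 15×6.5) is included at this height; (rotated 80° about Z; rotation is an isometry so areas/perimeters/island counts are preserved). Overall, the cross-section is a single solid region. Undo the 80° rotation: the query point maps to (0.377, 1.894) in the un-rotated model frame. The nearest boundary edge runs (0.00, 6.50)→(0.00, 0.00); distance from the point to it = 0.38 mm. The point is inside the cross-section, 0.38 mm from the nearest boundary — within the 0.8 mm shell band (2 × 0.4).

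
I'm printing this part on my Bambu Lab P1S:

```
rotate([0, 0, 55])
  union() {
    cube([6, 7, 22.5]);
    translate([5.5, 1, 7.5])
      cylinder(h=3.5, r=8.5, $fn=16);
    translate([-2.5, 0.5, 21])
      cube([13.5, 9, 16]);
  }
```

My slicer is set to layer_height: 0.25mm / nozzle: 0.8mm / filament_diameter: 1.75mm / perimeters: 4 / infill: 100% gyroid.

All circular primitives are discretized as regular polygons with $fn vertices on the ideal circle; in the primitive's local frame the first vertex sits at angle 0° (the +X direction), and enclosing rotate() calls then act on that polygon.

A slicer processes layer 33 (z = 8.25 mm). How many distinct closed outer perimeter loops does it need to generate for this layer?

At z = 8.25 mm: the cube is present — its section is the full 6×7 rectangle; the r=8.5 cylinder at (5.5, 1) gives a regular 16-gon of circumradius 8.5 (constant along its height); the cube at (-2.5, 0.5) does not reach this height (z outside [21, 37]); Combining (union): the 6×7 cube lies entirely inside the r=8.5 cylinder at (5.5, 1), so the union is just the r=8.5 cylinder at (5.5, 1) — 1 connected region; (rotated 55° about Z; rotation is an isometry so areas/perimeters/island counts are preserved). The result has 1 disconnected region.

1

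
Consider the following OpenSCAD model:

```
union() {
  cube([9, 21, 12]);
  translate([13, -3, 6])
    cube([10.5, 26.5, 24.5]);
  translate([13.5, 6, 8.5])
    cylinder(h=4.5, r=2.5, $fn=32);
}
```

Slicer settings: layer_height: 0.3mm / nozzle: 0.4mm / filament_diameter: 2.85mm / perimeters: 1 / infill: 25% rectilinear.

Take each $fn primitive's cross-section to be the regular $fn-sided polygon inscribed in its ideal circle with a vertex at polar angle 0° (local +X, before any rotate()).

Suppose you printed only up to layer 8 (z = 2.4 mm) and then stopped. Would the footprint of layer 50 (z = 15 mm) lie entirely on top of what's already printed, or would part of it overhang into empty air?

part overhangs

Compare the two slices. At z = 2.4: the cube (footprint 9×21) is included at this height (area 189.00 mm²); the cube at (13, -3) is not intersected at this z (z outside [6, 30.5]); the cylinder at (13.5, 6) does not reach this height (z outside [8.5, 13]); Combining (union): only the 9×21 cube is present, so the union is just that shape — area = 189.00 mm². At z = 15: the cube is absent (z outside [0, 12]); the cube at (13, -3) (footprint 10.5×26.5) is included at this height (area 278.25 mm²); the cylinder at (13.5, 6) is absent (z outside [8.5, 13]); Taking the union: only the 10.5×26.5 cube at (13, -3) is present, so the union is just that shape — area = 278.25 mm². Checking containment: at z = 15 the cross-section extends beyond the z = 2.4 cross-section by about 278.25 mm².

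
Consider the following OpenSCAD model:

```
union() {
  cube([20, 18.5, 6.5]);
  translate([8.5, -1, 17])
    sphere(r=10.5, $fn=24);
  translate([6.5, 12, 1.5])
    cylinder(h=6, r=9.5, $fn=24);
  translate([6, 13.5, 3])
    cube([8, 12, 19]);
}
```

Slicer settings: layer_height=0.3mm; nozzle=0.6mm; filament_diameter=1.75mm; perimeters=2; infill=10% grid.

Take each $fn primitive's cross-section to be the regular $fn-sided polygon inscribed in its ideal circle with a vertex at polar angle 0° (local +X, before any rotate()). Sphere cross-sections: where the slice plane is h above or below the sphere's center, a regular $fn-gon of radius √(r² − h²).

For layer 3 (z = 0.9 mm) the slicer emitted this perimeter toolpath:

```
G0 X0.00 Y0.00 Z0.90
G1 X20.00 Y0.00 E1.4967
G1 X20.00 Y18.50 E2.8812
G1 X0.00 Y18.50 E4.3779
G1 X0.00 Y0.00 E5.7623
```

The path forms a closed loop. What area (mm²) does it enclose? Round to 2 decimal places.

370.00 mm²

Apply the shoelace formula to the sequence of (X, Y) vertices; enclosed area = 370.00 mm².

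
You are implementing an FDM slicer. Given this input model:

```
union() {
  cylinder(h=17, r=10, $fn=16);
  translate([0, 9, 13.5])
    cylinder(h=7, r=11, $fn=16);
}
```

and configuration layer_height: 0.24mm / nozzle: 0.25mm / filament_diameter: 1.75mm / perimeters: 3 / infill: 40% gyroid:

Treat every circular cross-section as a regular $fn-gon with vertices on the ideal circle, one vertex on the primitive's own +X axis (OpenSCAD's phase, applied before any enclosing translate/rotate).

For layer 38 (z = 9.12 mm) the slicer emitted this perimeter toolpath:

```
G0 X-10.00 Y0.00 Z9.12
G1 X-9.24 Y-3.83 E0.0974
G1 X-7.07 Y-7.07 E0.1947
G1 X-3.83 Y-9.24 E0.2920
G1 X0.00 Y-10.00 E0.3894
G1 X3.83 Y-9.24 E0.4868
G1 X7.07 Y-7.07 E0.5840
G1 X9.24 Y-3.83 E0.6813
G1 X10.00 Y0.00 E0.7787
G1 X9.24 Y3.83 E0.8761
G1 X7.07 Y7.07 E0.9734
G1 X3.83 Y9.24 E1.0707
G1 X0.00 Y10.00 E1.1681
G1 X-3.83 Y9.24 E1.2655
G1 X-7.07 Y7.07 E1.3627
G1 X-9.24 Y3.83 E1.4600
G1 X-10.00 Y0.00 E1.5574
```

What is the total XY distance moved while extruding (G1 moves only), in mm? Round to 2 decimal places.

62.43 mm

Sum the Euclidean lengths of each G1 segment: total = 62.43 mm.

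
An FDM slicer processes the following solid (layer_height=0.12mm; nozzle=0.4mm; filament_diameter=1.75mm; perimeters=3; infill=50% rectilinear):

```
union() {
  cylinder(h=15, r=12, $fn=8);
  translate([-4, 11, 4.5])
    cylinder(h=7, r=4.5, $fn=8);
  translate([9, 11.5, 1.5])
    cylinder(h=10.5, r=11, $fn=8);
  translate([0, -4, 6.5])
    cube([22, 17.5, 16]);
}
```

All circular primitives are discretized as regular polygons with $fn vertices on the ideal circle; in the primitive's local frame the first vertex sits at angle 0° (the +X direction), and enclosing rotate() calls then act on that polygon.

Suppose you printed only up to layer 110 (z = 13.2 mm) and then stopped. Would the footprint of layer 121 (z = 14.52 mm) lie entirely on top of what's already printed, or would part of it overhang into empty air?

entirely on top

Compare the two slices. At z = 13.2: the cylinder: section is a regular 8-gon, circumradius r=12 (area = (8/2)·12.000²·sin(360°/8) = 407.29 mm²); the cylinder at (-4, 11) is absent (z outside [4.5, 11.5]); the cylinder at (9, 11.5) is absent (z outside [1.5, 12]); the cube at (0, -4) (footprint 22×17.5) is included at this height (area 385.00 mm²); Combining (union): the regions partially overlap — summed areas 792.29 mm² minus the doubly-counted overlap 146.51 mm² gives 645.78 mm² — area = 645.78 mm². At z = 14.52: the cylinder: section is a regular 8-gon, circumradius r=12 (area = (8/2)·12.000²·sin(360°/8) = 407.29 mm²); the cylinder at (-4, 11) is absent (z outside [4.5, 11.5]); the cylinder at (9, 11.5) is not intersected at this z (z outside [1.5, 12]); the cube at (0, -4) (footprint 22×17.5) is included at this height (area 385.00 mm²); Combining (union): the regions partially overlap — summed areas 792.29 mm² minus the doubly-counted overlap 146.51 mm² gives 645.78 mm² — area = 645.78 mm². Checking containment: the cross-section at z = 14.52 is a subset of the cross-section at z = 13.2.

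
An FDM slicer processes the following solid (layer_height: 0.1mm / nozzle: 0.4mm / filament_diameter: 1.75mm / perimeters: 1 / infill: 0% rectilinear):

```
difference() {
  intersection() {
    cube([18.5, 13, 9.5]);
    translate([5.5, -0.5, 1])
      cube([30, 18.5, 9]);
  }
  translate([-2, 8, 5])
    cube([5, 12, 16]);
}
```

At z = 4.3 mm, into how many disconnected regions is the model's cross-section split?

At z = 4.3 mm: the 18.5×13 cube contributes its full rectangle; the 30×18.5 cube at (5.5, -0.5) contributes its full rectangle; Keeping only the common overlap: the 30×18.5 cube at (5.5, -0.5) partially overlaps the 18.5×13 cube; clipping to the common part keeps 169.00 mm² — 1 connected region; the cube at (-2, 8) is not intersected at this z (z outside [5, 21]); Subtracting the remaining from the first: none of the subtracted shapes is present at this height, so the result so far is unchanged — 1 connected region. The result has 1 disconnected region.

1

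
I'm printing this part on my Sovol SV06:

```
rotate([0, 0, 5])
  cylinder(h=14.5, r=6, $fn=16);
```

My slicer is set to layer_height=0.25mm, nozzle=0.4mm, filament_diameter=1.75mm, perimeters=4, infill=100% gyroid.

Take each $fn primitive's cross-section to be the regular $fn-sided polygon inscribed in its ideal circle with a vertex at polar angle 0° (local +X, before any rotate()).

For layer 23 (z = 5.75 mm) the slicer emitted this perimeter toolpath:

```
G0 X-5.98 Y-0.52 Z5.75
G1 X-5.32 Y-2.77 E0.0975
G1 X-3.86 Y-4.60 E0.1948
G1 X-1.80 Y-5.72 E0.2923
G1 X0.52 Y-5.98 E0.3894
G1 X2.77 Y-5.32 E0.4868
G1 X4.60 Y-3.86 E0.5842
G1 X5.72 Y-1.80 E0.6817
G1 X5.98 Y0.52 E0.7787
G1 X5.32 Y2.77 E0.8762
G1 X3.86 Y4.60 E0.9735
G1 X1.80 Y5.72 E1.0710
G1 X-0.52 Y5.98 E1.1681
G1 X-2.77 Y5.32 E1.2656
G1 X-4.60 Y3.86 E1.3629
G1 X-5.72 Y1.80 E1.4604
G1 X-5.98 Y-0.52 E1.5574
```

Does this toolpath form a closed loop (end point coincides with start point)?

Start point (G0): (-5.98, -0.52). End point (last G1): the path returns to the start — closed.

yes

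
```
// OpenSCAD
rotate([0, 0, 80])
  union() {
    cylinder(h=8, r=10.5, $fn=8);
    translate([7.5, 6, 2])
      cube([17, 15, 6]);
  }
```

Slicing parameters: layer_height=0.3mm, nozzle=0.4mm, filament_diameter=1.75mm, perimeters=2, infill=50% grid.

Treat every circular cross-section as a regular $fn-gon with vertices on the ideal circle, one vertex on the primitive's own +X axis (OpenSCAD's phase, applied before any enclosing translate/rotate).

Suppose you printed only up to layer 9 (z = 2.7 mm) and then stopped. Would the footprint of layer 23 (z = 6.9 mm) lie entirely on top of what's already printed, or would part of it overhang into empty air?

Compare the two slices. At z = 2.7: the cylinder: section is a regular 8-gon, circumradius r=10.5 (area = (8/2)·10.500²·sin(360°/8) = 311.83 mm²); the 17×15 cube at (7.5, 6) contributes its full rectangle (area 255.00 mm²); Merging all regions: the regions partially overlap — summed areas 566.83 mm² minus the doubly-counted overlap 0.32 mm² gives 566.51 mm² — area = 566.51 mm²; (whole slice rotated 80° about Z — lengths, areas and connectivity unchanged). At z = 6.9: the cylinder: section is a regular 8-gon, circumradius r=10.5 (area = (8/2)·10.500²·sin(360°/8) = 311.83 mm²); the cube at (7.5, 6) (footprint 17×15) is included at this height (area 255.00 mm²); Taking the union: the regions partially overlap — summed areas 566.83 mm² minus the doubly-counted overlap 0.32 mm² gives 566.51 mm² — area = 566.51 mm²; (rotated 80° about Z; rotation is an isometry so areas/perimeters/island counts are preserved). Checking containment: the cross-section at z = 6.9 is a subset of the cross-section at z = 2.7.

entirely on top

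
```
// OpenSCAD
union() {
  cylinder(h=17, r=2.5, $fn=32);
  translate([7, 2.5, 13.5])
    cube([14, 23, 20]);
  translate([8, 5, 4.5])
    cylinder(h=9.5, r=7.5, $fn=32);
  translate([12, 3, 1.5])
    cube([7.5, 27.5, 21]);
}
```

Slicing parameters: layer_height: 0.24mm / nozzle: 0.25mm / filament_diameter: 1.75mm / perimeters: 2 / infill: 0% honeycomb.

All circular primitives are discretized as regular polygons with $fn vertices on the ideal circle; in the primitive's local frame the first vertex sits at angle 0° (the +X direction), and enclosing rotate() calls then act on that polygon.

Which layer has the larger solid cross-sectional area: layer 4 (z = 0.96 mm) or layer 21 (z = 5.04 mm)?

Layer 4 (z = 0.96): the r=2.5 cylinder contributes a regular 32-gon of circumradius 2.5 (area = (32/2)·2.500²·sin(360°/32) = 19.51 mm²); the cube at (7, 2.5) is not intersected at this z (z outside [13.5, 33.5]); the cylinder at (8, 5) does not reach this height (z outside [4.5, 14]); the cube at (12, 3) does not reach this height (z outside [1.5, 22.5]); Merging all regions: only the r=2.5 cylinder is present, so the union is just that shape — area = 19.51 mm². So its area = 19.51 mm². Layer 21 (z = 5.04): the r=2.5 cylinder gives a regular 32-gon of circumradius 2.5 (constant along its height) (area = (32/2)·2.500²·sin(360°/32) = 19.51 mm²); the cube at (7, 2.5) is not intersected at this z (z outside [13.5, 33.5]); the r=7.5 cylinder at (8, 5) contributes a regular 32-gon of circumradius 7.5 (area = (32/2)·7.500²·sin(360°/32) = 175.58 mm²); the 7.5×27.5 cube at (12, 3) contributes its full rectangle (area 206.25 mm²); Taking the union: the regions partially overlap — summed areas 401.34 mm² minus the doubly-counted overlap 23.25 mm² gives 378.09 mm² — area = 378.09 mm². So its area = 378.09 mm². Layer 21 is larger (378.09 vs 19.51 mm²).

layer 21 (z = 5.04 mm)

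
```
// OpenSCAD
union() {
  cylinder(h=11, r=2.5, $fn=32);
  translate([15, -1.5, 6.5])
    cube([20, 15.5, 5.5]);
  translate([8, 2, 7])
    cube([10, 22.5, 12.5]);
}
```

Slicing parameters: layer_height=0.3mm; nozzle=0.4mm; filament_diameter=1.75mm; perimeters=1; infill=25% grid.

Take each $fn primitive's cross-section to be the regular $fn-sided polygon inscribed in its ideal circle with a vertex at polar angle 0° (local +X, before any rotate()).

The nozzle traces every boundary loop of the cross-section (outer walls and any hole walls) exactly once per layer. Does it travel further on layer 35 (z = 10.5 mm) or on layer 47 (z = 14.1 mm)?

layer 35 (z = 10.5 mm)

Layer 35 (z = 10.5): the cylinder: section is a regular 32-gon, circumradius r=2.5 (perimeter = 2·32·2.500·sin(180°/32) = 15.68 mm); the 20×15.5 cube at (15, -1.5) contributes its full rectangle (perimeter 71.00 mm); the cube at (8, 2) (footprint 10×22.5) is included at this height (perimeter 65.00 mm); Taking the union: the regions partially overlap (shared area 36.00 mm²), so the edge portions inside another operand are dropped and the merged outline is re-measured after clipping — boundary = 121.68 mm. So its perimeter = 121.68 mm. Layer 47 (z = 14.1): the cylinder is absent (z outside [0, 11]); the cube at (15, -1.5) does not reach this height (z outside [6.5, 12]); the 10×22.5 cube at (8, 2) contributes its full rectangle (perimeter 65.00 mm); Merging all regions: only the 10×22.5 cube at (8, 2) is present, so the union is just that shape — boundary = 65.00 mm. So its perimeter = 65.00 mm. Layer 35 is larger (121.68 vs 65.00 mm).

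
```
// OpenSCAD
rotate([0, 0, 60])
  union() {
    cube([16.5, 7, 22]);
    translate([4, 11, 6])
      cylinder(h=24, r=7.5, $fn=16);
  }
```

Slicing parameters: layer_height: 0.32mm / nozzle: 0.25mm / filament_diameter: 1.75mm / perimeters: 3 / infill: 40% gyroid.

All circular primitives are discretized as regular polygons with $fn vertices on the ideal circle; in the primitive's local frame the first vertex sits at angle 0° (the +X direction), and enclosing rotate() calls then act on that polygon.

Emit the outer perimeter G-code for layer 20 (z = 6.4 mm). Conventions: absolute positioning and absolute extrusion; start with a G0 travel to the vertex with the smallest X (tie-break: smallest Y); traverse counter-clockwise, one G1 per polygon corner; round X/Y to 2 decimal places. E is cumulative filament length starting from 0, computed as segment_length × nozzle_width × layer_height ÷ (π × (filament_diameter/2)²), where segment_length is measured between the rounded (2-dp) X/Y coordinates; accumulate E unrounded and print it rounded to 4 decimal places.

At z = 6.4 mm: the cube is present — its section is the full 16.5×7 rectangle; the cylinder at (4, 11): section is a regular 16-gon, circumradius r=7.5; Taking the union: the regions partially overlap (shared area 27.05 mm²), so overlapping operands fuse into one piece — 1 connected region; (whole slice rotated 60° about Z — lengths, areas and connectivity unchanged). The outline is a single polygon with 17 vertices. Extrusion per mm of travel: 0.25 × 0.32 / (π × 0.875²) = 0.033260. Accumulating E over each segment gives final E = 2.3203.

G0 X-14.96 Y9.94 Z6.40
G1 X-14.77 Y7.02 E0.0973
G1 X-13.48 Y4.40 E0.1945
G1 X-11.28 Y2.47 E0.2918
G1 X-8.51 Y1.53 E0.3891
G1 X-5.59 Y1.72 E0.4864
G1 X-4.18 Y2.41 E0.5386
G1 X0.00 Y0.00 E0.6991
G1 X8.25 Y14.29 E1.2479
G1 X2.19 Y17.79 E1.4807
G1 X-0.98 Y12.31 E1.6912
G1 X-1.58 Y13.53 E1.7365
G1 X-3.78 Y15.46 E1.8338
G1 X-6.55 Y16.40 E1.9311
G1 X-9.47 Y16.21 E2.0284
G1 X-12.09 Y14.91 E2.1257
G1 X-14.02 Y12.71 E2.2230
G1 X-14.96 Y9.94 E2.3203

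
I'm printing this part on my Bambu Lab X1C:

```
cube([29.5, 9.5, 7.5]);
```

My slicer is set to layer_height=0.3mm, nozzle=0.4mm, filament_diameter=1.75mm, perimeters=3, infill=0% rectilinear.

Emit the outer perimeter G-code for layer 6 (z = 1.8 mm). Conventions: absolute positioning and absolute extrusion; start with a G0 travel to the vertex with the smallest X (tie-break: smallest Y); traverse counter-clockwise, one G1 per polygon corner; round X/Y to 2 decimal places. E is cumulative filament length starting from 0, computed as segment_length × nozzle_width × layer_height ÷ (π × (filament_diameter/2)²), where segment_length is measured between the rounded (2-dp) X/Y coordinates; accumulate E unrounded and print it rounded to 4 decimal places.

At z = 1.8 mm: the cube is present — its section is the full 29.5×9.5 rectangle. The outline is a single polygon with 4 vertices. Extrusion per mm of travel: 0.4 × 0.3 / (π × 0.875²) = 0.049890. Accumulating E over each segment gives final E = 3.8914.

G0 X0.00 Y0.00 Z1.80
G1 X29.50 Y0.00 E1.4718
G1 X29.50 Y9.50 E1.9457
G1 X0.00 Y9.50 E3.4175
G1 X0.00 Y0.00 E3.8914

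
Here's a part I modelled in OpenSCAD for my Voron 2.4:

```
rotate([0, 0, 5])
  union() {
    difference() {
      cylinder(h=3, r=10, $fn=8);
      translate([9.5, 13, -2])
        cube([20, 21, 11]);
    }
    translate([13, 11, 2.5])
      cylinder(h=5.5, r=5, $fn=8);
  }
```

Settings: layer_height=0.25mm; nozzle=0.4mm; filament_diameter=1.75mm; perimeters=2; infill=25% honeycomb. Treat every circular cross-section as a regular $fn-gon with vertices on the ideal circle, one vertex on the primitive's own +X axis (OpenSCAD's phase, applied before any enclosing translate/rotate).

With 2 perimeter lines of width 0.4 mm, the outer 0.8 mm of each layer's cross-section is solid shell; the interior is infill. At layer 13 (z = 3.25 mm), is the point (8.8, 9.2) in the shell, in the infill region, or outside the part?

At z = 3.25 mm: the cylinder is absent (z outside [0, 3]); the cube at (9.5, 13) is present — its section is the full 20×21 rectangle; After the difference (first − rest): the first operand is absent here, so nothing remains; the r=5 cylinder at (13, 11) contributes a regular 8-gon of circumradius 5; Combining (union): only the r=5 cylinder at (13, 11) is present, so the union is just that shape — 1 connected region; (rotated 5° about Z; rotation is an isometry so areas/perimeters/island counts are preserved). Overall, the cross-section is a single solid region. Undo the 5° rotation: the query point maps to (9.568, 8.398) in the un-rotated model frame. The nearest boundary edge runs (8.00, 11.00)→(9.46, 7.46); distance from the point to it = 0.45 mm. The point is inside the cross-section, 0.45 mm from the nearest boundary — within the 0.8 mm shell band (2 × 0.4).

shell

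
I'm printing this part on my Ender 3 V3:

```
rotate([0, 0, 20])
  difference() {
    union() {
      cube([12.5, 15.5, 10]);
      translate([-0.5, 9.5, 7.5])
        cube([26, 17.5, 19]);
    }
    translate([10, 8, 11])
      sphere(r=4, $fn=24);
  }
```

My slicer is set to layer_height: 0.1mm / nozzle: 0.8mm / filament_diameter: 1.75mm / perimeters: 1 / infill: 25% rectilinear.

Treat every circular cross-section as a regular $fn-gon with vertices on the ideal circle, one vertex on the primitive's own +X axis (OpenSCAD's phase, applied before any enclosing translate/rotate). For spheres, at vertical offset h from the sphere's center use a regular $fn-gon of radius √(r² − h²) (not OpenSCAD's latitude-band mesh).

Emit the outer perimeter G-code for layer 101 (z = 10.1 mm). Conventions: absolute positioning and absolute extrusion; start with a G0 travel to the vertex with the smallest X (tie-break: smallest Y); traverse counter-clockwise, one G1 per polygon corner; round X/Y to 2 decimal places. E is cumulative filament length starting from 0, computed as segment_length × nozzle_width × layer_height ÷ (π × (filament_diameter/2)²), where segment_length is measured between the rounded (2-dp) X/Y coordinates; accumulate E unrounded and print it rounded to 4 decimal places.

G0 X-9.70 Y25.20 Z10.10
G1 X-3.72 Y8.76 E0.5818
G1 X2.80 Y11.13 E0.8126
G1 X2.82 Y11.61 E0.8286
G1 X3.13 Y12.58 E0.8624
G1 X3.68 Y13.44 E0.8964
G1 X4.43 Y14.13 E0.9303
G1 X5.33 Y14.60 E0.9641
G1 X6.32 Y14.82 E0.9978
G1 X7.34 Y14.78 E1.0317
G1 X8.31 Y14.47 E1.0656
G1 X9.17 Y13.92 E1.0996
G1 X9.49 Y13.57 E1.1153
G1 X20.71 Y17.65 E1.5124
G1 X14.73 Y34.09 E2.0943
G1 X-9.70 Y25.20 E2.9589

At z = 10.1 mm: the cube does not reach this height (z outside [0, 10]); the cube at (-0.5, 9.5) (footprint 26×17.5) is included at this height; Combining (union): only the 26×17.5 cube at (-0.5, 9.5) is present, so the union is just that shape — 1 connected region; the r=4 sphere at (10, 8) slices to a regular 24-gon of circumradius 3.897 (√(r²−h²) with h=0.9 from center); Subtracting the remaining from the first: starting from the result so far, the r=4 sphere at (10, 8) partially overlaps it — only the 12.26 mm² overlap (of its 47.18 mm²) is removed, clipping the outline — 1 connected region; (rotated 20° about Z; rotation is an isometry so areas/perimeters/island counts are preserved). The outline is a single polygon with 15 vertices. Extrusion per mm of travel: 0.8 × 0.1 / (π × 0.875²) = 0.033260. Accumulating E over each segment gives final E = 2.9589.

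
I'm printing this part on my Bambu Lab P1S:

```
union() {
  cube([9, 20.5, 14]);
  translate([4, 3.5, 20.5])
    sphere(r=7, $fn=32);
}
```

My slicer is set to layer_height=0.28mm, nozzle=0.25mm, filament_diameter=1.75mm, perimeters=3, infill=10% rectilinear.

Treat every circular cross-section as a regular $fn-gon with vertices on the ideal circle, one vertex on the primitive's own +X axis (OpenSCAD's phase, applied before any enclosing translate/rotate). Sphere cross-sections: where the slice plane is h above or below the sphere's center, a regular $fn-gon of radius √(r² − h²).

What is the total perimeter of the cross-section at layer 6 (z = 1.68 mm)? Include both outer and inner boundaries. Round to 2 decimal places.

At z = 1.68 mm: the 9×20.5 cube contributes its full rectangle (perimeter 59.00 mm); the sphere at (4, 3.5) does not reach this height (|z−center|=18.820 > r=7); Taking the union: only the 9×20.5 cube is present, so the union is just that shape — boundary = 59.00 mm. Overall, the cross-section is a single solid region. Total boundary length (outer) = 59.00 mm.

59.00 mm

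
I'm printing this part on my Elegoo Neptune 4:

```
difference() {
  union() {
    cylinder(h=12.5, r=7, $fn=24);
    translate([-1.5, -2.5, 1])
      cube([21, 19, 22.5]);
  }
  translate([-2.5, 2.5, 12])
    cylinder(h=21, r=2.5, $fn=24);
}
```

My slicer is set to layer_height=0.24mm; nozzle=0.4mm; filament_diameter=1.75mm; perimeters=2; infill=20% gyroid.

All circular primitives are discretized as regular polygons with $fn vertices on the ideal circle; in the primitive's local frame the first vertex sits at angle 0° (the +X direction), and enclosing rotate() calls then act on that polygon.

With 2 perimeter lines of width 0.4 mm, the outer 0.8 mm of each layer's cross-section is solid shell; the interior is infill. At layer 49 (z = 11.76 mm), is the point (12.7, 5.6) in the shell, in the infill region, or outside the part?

infill

At z = 11.76 mm: the r=7 cylinder contributes a regular 24-gon of circumradius 7; the cube at (-1.5, -2.5) is present — its section is the full 21×19 rectangle; Taking the union: the regions partially overlap (shared area 69.17 mm²), so overlapping operands fuse into one piece — 1 connected region; the cylinder at (-2.5, 2.5) is absent (z outside [12, 33]); Taking the first minus the rest: none of the subtracted shapes is present at this height, so the result so far is unchanged — 1 connected region. Overall, the cross-section is a single solid region. The nearest boundary edge runs (19.50, 16.50)→(19.50, -2.50); distance from the point to it = 6.80 mm. The point is inside the cross-section and 6.80 mm from the nearest boundary — more than the 0.8 mm shell width (2 × 0.4), so it's in the infill interior.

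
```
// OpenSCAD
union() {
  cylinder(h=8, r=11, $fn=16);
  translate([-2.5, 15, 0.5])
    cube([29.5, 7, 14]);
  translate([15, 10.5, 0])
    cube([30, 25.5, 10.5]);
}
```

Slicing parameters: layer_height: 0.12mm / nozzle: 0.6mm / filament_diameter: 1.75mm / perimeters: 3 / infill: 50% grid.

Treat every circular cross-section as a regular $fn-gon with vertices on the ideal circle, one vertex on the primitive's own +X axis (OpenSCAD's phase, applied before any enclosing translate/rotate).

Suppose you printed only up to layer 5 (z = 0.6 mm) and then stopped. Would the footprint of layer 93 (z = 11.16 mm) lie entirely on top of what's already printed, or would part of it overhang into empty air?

Compare the two slices. At z = 0.6: the r=11 cylinder gives a regular 16-gon of circumradius 11 (constant along its height) (area = (16/2)·11.000²·sin(360°/16) = 370.44 mm²); the 29.5×7 cube at (-2.5, 15) contributes its full rectangle (area 206.50 mm²); the cube at (15, 10.5) is present — its section is the full 30×25.5 rectangle (area 765.00 mm²); Taking the union: the regions partially overlap — summed areas 1341.94 mm² minus the doubly-counted overlap 84.00 mm² gives 1257.94 mm² — area = 1257.94 mm². At z = 11.16: the cylinder is absent (z outside [0, 8]); the cube at (-2.5, 15) is present — its section is the full 29.5×7 rectangle (area 206.50 mm²); the cube at (15, 10.5) is not intersected at this z (z outside [0, 10.5]); Taking the union: only the 29.5×7 cube at (-2.5, 15) is present, so the union is just that shape — area = 206.50 mm². Checking containment: the cross-section at z = 11.16 is a subset of the cross-section at z = 0.6.

entirely on top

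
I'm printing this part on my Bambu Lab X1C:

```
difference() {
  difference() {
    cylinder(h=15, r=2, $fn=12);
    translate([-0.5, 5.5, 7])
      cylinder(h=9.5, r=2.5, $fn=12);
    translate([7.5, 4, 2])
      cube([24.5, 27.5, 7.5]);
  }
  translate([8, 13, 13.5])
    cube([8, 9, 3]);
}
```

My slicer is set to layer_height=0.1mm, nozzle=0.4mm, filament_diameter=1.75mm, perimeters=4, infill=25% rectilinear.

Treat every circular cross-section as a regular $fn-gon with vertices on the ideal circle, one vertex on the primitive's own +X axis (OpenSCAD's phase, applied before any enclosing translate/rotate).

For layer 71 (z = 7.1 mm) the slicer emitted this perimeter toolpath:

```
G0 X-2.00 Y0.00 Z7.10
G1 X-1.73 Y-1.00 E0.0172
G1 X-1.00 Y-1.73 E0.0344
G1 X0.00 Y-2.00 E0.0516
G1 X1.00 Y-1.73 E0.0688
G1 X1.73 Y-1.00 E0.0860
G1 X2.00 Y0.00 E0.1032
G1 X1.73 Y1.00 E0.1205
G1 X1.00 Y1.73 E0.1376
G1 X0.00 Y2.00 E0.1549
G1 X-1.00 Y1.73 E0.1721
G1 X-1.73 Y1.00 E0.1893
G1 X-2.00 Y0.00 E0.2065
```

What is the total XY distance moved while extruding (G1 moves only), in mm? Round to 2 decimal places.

Sum the Euclidean lengths of each G1 segment: total = 12.42 mm.

12.42 mm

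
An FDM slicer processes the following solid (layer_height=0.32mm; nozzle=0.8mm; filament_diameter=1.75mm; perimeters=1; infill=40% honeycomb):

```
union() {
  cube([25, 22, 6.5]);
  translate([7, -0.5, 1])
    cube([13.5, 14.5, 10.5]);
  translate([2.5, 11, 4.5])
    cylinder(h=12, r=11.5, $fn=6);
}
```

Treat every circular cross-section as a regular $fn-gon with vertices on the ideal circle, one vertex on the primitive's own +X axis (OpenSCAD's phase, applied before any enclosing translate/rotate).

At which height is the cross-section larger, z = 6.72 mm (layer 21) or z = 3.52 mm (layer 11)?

Layer 21 (z = 6.72): the cube does not reach this height (z outside [0, 6.5]); the cube at (7, -0.5) is present — its section is the full 13.5×14.5 rectangle (area 195.75 mm²); the cylinder at (2.5, 11): section is a regular 6-gon, circumradius r=11.5 (area = (6/2)·11.500²·sin(360°/6) = 343.60 mm²); Taking the union: the regions partially overlap — summed areas 539.35 mm² minus the doubly-counted overlap 59.48 mm² gives 479.86 mm² — area = 479.86 mm². So its area = 479.86 mm². Layer 11 (z = 3.52): the cube (footprint 25×22) is included at this height (area 550.00 mm²); the 13.5×14.5 cube at (7, -0.5) contributes its full rectangle (area 195.75 mm²); the cylinder at (2.5, 11) is absent (z outside [4.5, 16.5]); Combining (union): the regions partially overlap — summed areas 745.75 mm² minus the doubly-counted overlap 189.00 mm² gives 556.75 mm² — area = 556.75 mm². So its area = 556.75 mm². Layer 11 is larger (556.75 vs 479.86 mm²).

layer 11 (z = 3.52 mm)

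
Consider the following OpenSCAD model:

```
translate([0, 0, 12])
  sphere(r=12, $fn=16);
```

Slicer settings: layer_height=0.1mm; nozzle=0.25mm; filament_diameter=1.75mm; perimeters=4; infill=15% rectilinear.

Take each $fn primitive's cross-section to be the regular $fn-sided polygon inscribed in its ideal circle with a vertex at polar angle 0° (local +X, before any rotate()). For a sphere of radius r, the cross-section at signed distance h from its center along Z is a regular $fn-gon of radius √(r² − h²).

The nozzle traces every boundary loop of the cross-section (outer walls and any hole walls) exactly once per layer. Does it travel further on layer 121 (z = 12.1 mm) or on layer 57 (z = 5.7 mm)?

layer 121 (z = 12.1 mm)

Layer 121 (z = 12.1): the r=12 sphere slices to a regular 16-gon of circumradius 12.000 (√(r²−h²) with h=0.1 from center) (perimeter = 2·16·12.000·sin(180°/16) = 74.91 mm). So its perimeter = 74.91 mm. Layer 57 (z = 5.7): the r=12 sphere slices to a regular 16-gon of circumradius 10.213 (√(r²−h²) with h=6.3 from center) (perimeter = 2·16·10.213·sin(180°/16) = 63.76 mm). So its perimeter = 63.76 mm. Layer 121 is larger (74.91 vs 63.76 mm).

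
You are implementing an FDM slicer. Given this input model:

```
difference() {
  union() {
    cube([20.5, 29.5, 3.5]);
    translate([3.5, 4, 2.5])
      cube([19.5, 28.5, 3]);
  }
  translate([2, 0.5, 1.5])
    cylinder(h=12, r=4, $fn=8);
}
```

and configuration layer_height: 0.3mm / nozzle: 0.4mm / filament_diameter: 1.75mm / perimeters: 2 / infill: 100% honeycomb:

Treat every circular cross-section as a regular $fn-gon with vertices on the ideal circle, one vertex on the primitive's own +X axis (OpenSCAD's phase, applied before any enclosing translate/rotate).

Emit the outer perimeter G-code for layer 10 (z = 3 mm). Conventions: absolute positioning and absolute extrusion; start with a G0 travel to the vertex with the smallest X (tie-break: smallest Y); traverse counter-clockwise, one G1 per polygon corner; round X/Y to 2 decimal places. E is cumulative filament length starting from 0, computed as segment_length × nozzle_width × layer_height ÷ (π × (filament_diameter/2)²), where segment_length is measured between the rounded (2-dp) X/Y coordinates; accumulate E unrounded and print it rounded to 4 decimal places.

At z = 3 mm: the cube (footprint 20.5×29.5) is included at this height; the 19.5×28.5 cube at (3.5, 4) contributes its full rectangle; Merging all regions: the regions partially overlap (shared area 433.50 mm²), so overlapping operands fuse into one piece — 1 connected region; the r=4 cylinder at (2, 0.5) gives a regular 8-gon of circumradius 4 (constant along its height); After the difference (first − rest): starting from that combined region, the r=4 cylinder at (2, 0.5) partially overlaps it — only the 21.43 mm² overlap (of its 45.25 mm²) is removed, clipping the outline — 1 connected region. The outline is a single polygon with 12 vertices. Extrusion per mm of travel: 0.4 × 0.3 / (π × 0.875²) = 0.049890. Accumulating E over each segment gives final E = 5.5065.

G0 X0.00 Y3.67 Z3.00
G1 X2.00 Y4.50 E0.1080
G1 X4.83 Y3.33 E0.2608
G1 X6.00 Y0.50 E0.4136
G1 X5.79 Y0.00 E0.4406
G1 X20.50 Y0.00 E1.1745
G1 X20.50 Y4.00 E1.3741
G1 X23.00 Y4.00 E1.4988
G1 X23.00 Y32.50 E2.9207
G1 X3.50 Y32.50 E3.8935
G1 X3.50 Y29.50 E4.0432
G1 X0.00 Y29.50 E4.2178
G1 X0.00 Y3.67 E5.5065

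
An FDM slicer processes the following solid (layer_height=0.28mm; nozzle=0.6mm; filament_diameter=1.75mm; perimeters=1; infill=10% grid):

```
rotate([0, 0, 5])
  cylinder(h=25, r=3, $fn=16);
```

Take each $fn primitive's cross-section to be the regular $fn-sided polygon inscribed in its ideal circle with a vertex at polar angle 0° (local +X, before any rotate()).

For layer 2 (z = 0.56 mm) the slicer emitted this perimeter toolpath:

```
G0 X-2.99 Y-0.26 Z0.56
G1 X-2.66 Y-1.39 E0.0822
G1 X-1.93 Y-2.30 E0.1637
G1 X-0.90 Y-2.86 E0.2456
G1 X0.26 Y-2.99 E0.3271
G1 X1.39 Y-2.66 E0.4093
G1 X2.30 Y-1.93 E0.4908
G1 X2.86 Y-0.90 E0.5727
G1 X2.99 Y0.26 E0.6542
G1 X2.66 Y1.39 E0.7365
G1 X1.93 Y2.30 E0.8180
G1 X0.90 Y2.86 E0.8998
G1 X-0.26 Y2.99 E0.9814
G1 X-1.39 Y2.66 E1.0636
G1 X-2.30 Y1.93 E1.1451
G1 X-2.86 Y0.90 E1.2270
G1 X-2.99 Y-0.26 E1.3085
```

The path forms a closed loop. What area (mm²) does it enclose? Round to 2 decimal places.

Apply the shoelace formula to the sequence of (X, Y) vertices; enclosed area = 27.57 mm².

27.57 mm²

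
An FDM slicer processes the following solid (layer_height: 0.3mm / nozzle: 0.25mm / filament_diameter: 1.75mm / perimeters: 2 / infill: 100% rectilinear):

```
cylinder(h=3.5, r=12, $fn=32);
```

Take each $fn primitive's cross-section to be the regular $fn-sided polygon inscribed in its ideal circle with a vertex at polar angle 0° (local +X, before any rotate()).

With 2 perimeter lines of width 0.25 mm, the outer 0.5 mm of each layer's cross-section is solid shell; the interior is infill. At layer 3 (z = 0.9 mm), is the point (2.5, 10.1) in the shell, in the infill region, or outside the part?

At z = 0.9 mm: the r=12 cylinder contributes a regular 32-gon of circumradius 12. Overall, the cross-section is a single solid region. The nearest boundary edge runs (4.59, 11.09)→(2.34, 11.77); distance from the point to it = 1.55 mm. The point is inside the cross-section and 1.55 mm from the nearest boundary — more than the 0.5 mm shell width (2 × 0.25), so it's in the infill interior.

infill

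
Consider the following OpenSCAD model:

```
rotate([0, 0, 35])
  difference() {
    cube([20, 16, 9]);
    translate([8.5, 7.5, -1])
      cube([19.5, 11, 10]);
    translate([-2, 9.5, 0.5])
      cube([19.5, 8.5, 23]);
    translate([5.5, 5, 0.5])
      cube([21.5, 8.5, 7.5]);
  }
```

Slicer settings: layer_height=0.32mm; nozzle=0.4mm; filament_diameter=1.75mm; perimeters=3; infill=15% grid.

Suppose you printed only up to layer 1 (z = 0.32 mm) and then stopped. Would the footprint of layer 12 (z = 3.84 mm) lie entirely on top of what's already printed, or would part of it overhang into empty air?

entirely on top

Compare the two slices. At z = 0.32: the cube (footprint 20×16) is included at this height (area 320.00 mm²); the 19.5×11 cube at (8.5, 7.5) contributes its full rectangle (area 214.50 mm²); the cube at (-2, 9.5) is absent (z outside [0.5, 23.5]); the cube at (5.5, 5) is absent (z outside [0.5, 8]); After the difference (first − rest): starting from the 20×16 cube (320.00 mm²), the 19.5×11 cube at (8.5, 7.5) partially overlaps it — only the 97.75 mm² overlap (of its 214.50 mm²) is removed, clipping the outline — area = 222.25 mm²; (whole slice rotated 35° about Z — lengths, areas and connectivity unchanged). At z = 3.84: the cube (footprint 20×16) is included at this height (area 320.00 mm²); the cube at (8.5, 7.5) is present — its section is the full 19.5×11 rectangle (area 214.50 mm²); the cube at (-2, 9.5) is present — its section is the full 19.5×8.5 rectangle (area 165.75 mm²); the cube at (5.5, 5) (footprint 21.5×8.5) is included at this height (area 182.75 mm²); Subtracting the remaining from the first: starting from the 20×16 cube (320.00 mm²), the 19.5×11 cube at (8.5, 7.5) partially overlaps it — only the 97.75 mm² overlap (of its 214.50 mm²) is removed, clipping the outline; the 19.5×8.5 cube at (-2, 9.5) partially overlaps it — only the 55.25 mm² overlap (of its 165.75 mm²) is removed, clipping the outline; the 21.5×8.5 cube at (5.5, 5) partially overlaps it — only the 42.25 mm² overlap (of its 182.75 mm²) is removed, clipping the outline — area = 124.75 mm²; (whole slice rotated 35° about Z — lengths, areas and connectivity unchanged). Checking containment: the cross-section at z = 3.84 is a subset of the cross-section at z = 0.32.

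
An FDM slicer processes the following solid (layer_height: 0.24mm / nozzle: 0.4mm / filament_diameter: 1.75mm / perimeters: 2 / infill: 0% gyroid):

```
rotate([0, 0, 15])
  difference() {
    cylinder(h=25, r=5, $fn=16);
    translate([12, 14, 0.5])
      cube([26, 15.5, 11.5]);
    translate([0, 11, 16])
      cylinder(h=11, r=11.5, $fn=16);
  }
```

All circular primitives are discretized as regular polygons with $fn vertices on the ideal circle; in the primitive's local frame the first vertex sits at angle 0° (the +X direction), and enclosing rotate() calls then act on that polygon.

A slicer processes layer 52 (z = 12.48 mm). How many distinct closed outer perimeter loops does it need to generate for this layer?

At z = 12.48 mm: the r=5 cylinder contributes a regular 16-gon of circumradius 5; the cube at (12, 14) is absent (z outside [0.5, 12]); the cylinder at (0, 11) is not intersected at this z (z outside [16, 27]); Subtracting the remaining from the first: none of the subtracted shapes is present at this height, so the r=5 cylinder is unchanged — 1 connected region; (whole slice rotated 15° about Z — lengths, areas and connectivity unchanged). The result has 1 disconnected region.

1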